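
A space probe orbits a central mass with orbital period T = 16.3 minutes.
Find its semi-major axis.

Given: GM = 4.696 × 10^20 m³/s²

Convert to SI: T = 16.3 minutes = 978 s.
Invert Kepler's third law: a = (GM · T² / (4π²))^(1/3).
Substituting T = 978 s and GM = 4.696e+20 m³/s²:
a = (4.696e+20 · (978)² / (4π²))^(1/3) m
a ≈ 2.249e+08 m = 224.9 Mm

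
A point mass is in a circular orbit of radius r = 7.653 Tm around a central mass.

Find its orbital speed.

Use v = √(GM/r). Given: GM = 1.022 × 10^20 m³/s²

Convert to SI: r = 7.653 Tm = 7.653e+12 m.
For a circular orbit, gravity supplies the centripetal force, so v = √(GM / r).
v = √(1.022e+20 / 7.653e+12) m/s ≈ 3654 m/s = 3.654 km/s.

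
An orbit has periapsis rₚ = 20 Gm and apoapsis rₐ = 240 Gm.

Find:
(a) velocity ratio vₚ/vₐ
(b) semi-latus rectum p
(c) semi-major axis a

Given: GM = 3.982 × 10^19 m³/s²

Convert to SI: rₚ = 20 Gm = 2e+10 m; rₐ = 240 Gm = 2.4e+11 m.
(a) Conservation of angular momentum (rₚvₚ = rₐvₐ) gives vₚ/vₐ = rₐ/rₚ = 2.4e+11/2e+10 ≈ 12
(b) From a = (rₚ + rₐ)/2 = 1.3e+11 m and e = (rₐ − rₚ)/(rₐ + rₚ) = 0.846154, p = a(1 − e²) = 1.3e+11 · (1 − (0.846154)²) ≈ 3.692e+10 m
(c) a = (rₚ + rₐ)/2 = (2e+10 + 2.4e+11)/2 ≈ 1.3e+11 m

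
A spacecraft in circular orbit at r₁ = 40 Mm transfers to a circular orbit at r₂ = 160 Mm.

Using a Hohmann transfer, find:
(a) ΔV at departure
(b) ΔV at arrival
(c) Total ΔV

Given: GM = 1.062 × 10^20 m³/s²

Convert to SI: r₁ = 40 Mm = 4e+07 m; r₂ = 160 Mm = 1.6e+08 m.
Transfer semi-major axis: a_t = (r₁ + r₂)/2 = (4e+07 + 1.6e+08)/2 = 1e+08 m.
Circular speeds: v₁ = √(GM/r₁) = 1.62942e+06 m/s, v₂ = √(GM/r₂) = 814709 m/s.
Transfer speeds (vis-viva v² = GM(2/r − 1/a_t)): v₁ᵗ = 2.06107e+06 m/s, v₂ᵗ = 515267 m/s.
(a) ΔV₁ = |v₁ᵗ − v₁| ≈ 4.317e+05 m/s = 431.7 km/s.
(b) ΔV₂ = |v₂ − v₂ᵗ| ≈ 2.994e+05 m/s = 299.4 km/s.
(c) ΔV_total = ΔV₁ + ΔV₂ ≈ 7.311e+05 m/s = 731.1 km/s.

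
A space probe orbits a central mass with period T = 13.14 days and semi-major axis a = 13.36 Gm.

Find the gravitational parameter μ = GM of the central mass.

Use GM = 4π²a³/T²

Convert to SI: T = 13.14 days = 1.1353e+06 s; a = 13.36 Gm = 1.336e+10 m.
GM = 4π² · a³ / T².
GM = 4π² · (1.336e+10)³ / (1.1353e+06)² m³/s² ≈ 7.304e+19 m³/s² = 7.304 × 10^19 m³/s².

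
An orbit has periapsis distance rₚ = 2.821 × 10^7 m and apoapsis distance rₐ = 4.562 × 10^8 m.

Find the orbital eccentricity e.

e = (rₐ − rₚ) / (rₐ + rₚ).
e = (4.562e+08 − 2.821e+07) / (4.562e+08 + 2.821e+07) = 4.2799e+08 / 4.8441e+08 ≈ 0.8835.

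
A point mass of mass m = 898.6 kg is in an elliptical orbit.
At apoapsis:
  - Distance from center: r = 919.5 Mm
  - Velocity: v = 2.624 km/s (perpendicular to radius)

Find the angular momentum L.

Convert to SI: r = 919.5 Mm = 9.195e+08 m; v = 2.624 km/s = 2624 m/s.
Since v is perpendicular to r, L = m · v · r.
L = 898.6 · 2624 · 9.195e+08 kg·m²/s ≈ 2.168e+15 kg·m²/s.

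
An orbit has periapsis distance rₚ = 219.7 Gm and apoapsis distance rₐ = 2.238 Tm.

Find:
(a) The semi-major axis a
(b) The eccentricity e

Convert to SI: rₚ = 219.7 Gm = 2.197e+11 m; rₐ = 2.238 Tm = 2.238e+12 m.
(a) a = (rₚ + rₐ) / 2 = (2.197e+11 + 2.238e+12) / 2 ≈ 1.229e+12 m = 1.229 Tm.
(b) e = (rₐ − rₚ) / (rₐ + rₚ) = (2.238e+12 − 2.197e+11) / (2.238e+12 + 2.197e+11) ≈ 0.8212.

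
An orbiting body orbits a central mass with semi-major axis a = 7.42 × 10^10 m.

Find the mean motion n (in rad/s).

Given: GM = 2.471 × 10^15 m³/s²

n = √(GM / a³).
n = √(2.471e+15 / (7.42e+10)³) rad/s ≈ 2.459e-09 rad/s.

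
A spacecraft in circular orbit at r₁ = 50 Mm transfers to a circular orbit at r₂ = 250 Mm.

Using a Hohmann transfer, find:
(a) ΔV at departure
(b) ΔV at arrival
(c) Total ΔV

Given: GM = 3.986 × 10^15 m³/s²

Convert to SI: r₁ = 50 Mm = 5e+07 m; r₂ = 250 Mm = 2.5e+08 m.
Transfer semi-major axis: a_t = (r₁ + r₂)/2 = (5e+07 + 2.5e+08)/2 = 1.5e+08 m.
Circular speeds: v₁ = √(GM/r₁) = 8928.61 m/s, v₂ = √(GM/r₂) = 3992.99 m/s.
Transfer speeds (vis-viva v² = GM(2/r − 1/a_t)): v₁ᵗ = 11526.8 m/s, v₂ᵗ = 2305.36 m/s.
(a) ΔV₁ = |v₁ᵗ − v₁| ≈ 2598 m/s = 2.598 km/s.
(b) ΔV₂ = |v₂ − v₂ᵗ| ≈ 1688 m/s = 1.688 km/s.
(c) ΔV_total = ΔV₁ + ΔV₂ ≈ 4286 m/s = 4.286 km/s.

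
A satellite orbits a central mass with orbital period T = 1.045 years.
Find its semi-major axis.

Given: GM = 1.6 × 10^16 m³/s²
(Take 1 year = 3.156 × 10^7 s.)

Convert to SI: T = 1.045 years = 3.29802e+07 s.
Invert Kepler's third law: a = (GM · T² / (4π²))^(1/3).
Substituting T = 3.29802e+07 s and GM = 1.6e+16 m³/s²:
a = (1.6e+16 · (3.29802e+07)² / (4π²))^(1/3) m
a ≈ 7.611e+09 m = 7.611 × 10^9 m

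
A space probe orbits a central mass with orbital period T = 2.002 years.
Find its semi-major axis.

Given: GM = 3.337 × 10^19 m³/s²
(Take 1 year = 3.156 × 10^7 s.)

Convert to SI: T = 2.002 years = 6.31831e+07 s.
Invert Kepler's third law: a = (GM · T² / (4π²))^(1/3).
Substituting T = 6.31831e+07 s and GM = 3.337e+19 m³/s²:
a = (3.337e+19 · (6.31831e+07)² / (4π²))^(1/3) m
a ≈ 1.5e+11 m = 150 Gm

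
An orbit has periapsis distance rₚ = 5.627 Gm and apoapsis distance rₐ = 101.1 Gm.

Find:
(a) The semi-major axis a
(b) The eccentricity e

Convert to SI: rₚ = 5.627 Gm = 5.627e+09 m; rₐ = 101.1 Gm = 1.011e+11 m.
(a) a = (rₚ + rₐ) / 2 = (5.627e+09 + 1.011e+11) / 2 ≈ 5.336e+10 m = 53.36 Gm.
(b) e = (rₐ − rₚ) / (rₐ + rₚ) = (1.011e+11 − 5.627e+09) / (1.011e+11 + 5.627e+09) ≈ 0.8946.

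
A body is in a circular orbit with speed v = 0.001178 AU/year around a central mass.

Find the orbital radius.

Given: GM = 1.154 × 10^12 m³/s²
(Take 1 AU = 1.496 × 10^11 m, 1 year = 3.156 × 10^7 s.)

Convert to SI: v = 0.001178 AU/year = 5.58393 m/s.
For a circular orbit, v² = GM / r, so r = GM / v².
r = 1.154e+12 / (5.58393)² m ≈ 3.701e+10 m = 0.2474 AU.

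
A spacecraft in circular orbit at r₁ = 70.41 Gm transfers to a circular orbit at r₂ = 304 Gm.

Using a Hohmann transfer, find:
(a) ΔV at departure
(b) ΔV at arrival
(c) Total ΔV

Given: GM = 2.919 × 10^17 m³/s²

Convert to SI: r₁ = 70.41 Gm = 7.041e+10 m; r₂ = 304 Gm = 3.04e+11 m.
Transfer semi-major axis: a_t = (r₁ + r₂)/2 = (7.041e+10 + 3.04e+11)/2 = 1.87205e+11 m.
Circular speeds: v₁ = √(GM/r₁) = 2036.1 m/s, v₂ = √(GM/r₂) = 979.897 m/s.
Transfer speeds (vis-viva v² = GM(2/r − 1/a_t)): v₁ᵗ = 2594.64 m/s, v₂ᵗ = 600.951 m/s.
(a) ΔV₁ = |v₁ᵗ − v₁| ≈ 558.5 m/s = 558.5 m/s.
(b) ΔV₂ = |v₂ − v₂ᵗ| ≈ 378.9 m/s = 378.9 m/s.
(c) ΔV_total = ΔV₁ + ΔV₂ ≈ 937.5 m/s = 937.5 m/s.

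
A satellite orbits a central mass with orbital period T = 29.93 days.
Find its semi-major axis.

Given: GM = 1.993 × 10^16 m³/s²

Convert to SI: T = 29.93 days = 2.58595e+06 s.
Invert Kepler's third law: a = (GM · T² / (4π²))^(1/3).
Substituting T = 2.58595e+06 s and GM = 1.993e+16 m³/s²:
a = (1.993e+16 · (2.58595e+06)² / (4π²))^(1/3) m
a ≈ 1.5e+09 m = 1.5 Gm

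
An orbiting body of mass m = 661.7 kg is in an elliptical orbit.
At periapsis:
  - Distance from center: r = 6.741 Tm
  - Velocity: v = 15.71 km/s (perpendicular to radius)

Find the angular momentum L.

Convert to SI: r = 6.741 Tm = 6.741e+12 m; v = 15.71 km/s = 15710 m/s.
Since v is perpendicular to r, L = m · v · r.
L = 661.7 · 15710 · 6.741e+12 kg·m²/s ≈ 7.007e+19 kg·m²/s.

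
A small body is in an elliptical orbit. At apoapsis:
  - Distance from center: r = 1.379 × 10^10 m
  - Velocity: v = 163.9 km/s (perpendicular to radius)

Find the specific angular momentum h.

Convert to SI: v = 163.9 km/s = 163900 m/s.
With v perpendicular to r, h = r · v.
h = 1.379e+10 · 163900 m²/s ≈ 2.26e+15 m²/s.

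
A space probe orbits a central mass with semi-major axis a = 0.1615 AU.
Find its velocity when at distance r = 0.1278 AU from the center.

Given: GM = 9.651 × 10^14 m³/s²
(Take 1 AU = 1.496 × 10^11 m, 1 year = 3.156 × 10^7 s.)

Convert to SI: a = 0.1615 AU = 2.41604e+10 m; r = 0.1278 AU = 1.91189e+10 m.
Vis-viva: v = √(GM · (2/r − 1/a)).
2/r − 1/a = 2/1.91189e+10 − 1/2.41604e+10 = 6.32186e-11 m⁻¹.
v = √(9.651e+14 · 6.32186e-11) m/s ≈ 247 m/s = 0.05211 AU/year.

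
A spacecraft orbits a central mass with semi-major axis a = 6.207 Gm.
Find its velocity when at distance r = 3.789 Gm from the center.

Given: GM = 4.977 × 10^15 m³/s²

Convert to SI: a = 6.207 Gm = 6.207e+09 m; r = 3.789 Gm = 3.789e+09 m.
Vis-viva: v = √(GM · (2/r − 1/a)).
2/r − 1/a = 2/3.789e+09 − 1/6.207e+09 = 3.66735e-10 m⁻¹.
v = √(4.977e+15 · 3.66735e-10) m/s ≈ 1351 m/s = 1.351 km/s.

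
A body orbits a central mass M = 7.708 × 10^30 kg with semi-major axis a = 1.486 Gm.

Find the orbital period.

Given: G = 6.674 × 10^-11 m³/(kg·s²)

Convert to SI: a = 1.486 Gm = 1.486e+09 m.
GM = G · M = 6.674e-11 · 7.708e+30 = 5.14432e+20 m³/s².
Kepler's third law: T = 2π √(a³ / GM).
Substituting a = 1.486e+09 m and GM = 5.14432e+20 m³/s²:
T = 2π √((1.486e+09)³ / 5.14432e+20) s
T ≈ 1.587e+04 s = 4.408 hours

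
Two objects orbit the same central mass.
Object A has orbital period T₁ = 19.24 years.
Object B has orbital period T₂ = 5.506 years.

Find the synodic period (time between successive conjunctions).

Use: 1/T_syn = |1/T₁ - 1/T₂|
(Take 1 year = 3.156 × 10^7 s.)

Convert to SI: T₁ = 19.24 years = 6.07214e+08 s; T₂ = 5.506 years = 1.73769e+08 s.
T_syn = |T₁ · T₂ / (T₁ − T₂)|.
T_syn = |6.07214e+08 · 1.73769e+08 / (6.07214e+08 − 1.73769e+08)| s ≈ 2.434e+08 s = 7.713 years.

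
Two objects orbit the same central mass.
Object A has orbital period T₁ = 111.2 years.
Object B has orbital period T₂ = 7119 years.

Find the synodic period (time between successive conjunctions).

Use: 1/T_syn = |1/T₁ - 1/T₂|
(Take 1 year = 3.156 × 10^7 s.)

Convert to SI: T₁ = 111.2 years = 3.50947e+09 s; T₂ = 7119 years = 2.24676e+11 s.
T_syn = |T₁ · T₂ / (T₁ − T₂)|.
T_syn = |3.50947e+09 · 2.24676e+11 / (3.50947e+09 − 2.24676e+11)| s ≈ 3.565e+09 s = 113 years.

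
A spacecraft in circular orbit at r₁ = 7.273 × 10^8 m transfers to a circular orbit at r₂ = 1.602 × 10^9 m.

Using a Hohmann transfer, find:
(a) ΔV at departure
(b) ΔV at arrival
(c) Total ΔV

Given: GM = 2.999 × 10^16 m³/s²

Transfer semi-major axis: a_t = (r₁ + r₂)/2 = (7.273e+08 + 1.602e+09)/2 = 1.16465e+09 m.
Circular speeds: v₁ = √(GM/r₁) = 6421.43 m/s, v₂ = √(GM/r₂) = 4326.7 m/s.
Transfer speeds (vis-viva v² = GM(2/r − 1/a_t)): v₁ᵗ = 7531.21 m/s, v₂ᵗ = 3419.13 m/s.
(a) ΔV₁ = |v₁ᵗ − v₁| ≈ 1110 m/s = 1.11 km/s.
(b) ΔV₂ = |v₂ − v₂ᵗ| ≈ 907.6 m/s = 907.6 m/s.
(c) ΔV_total = ΔV₁ + ΔV₂ ≈ 2017 m/s = 2.017 km/s.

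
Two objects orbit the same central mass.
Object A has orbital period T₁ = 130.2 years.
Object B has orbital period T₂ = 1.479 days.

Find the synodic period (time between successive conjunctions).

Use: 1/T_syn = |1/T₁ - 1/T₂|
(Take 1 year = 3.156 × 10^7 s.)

Convert to SI: T₁ = 130.2 years = 4.10911e+09 s; T₂ = 1.479 days = 127786 s.
T_syn = |T₁ · T₂ / (T₁ − T₂)|.
T_syn = |4.10911e+09 · 127786 / (4.10911e+09 − 127786)| s ≈ 1.278e+05 s = 1.479 days.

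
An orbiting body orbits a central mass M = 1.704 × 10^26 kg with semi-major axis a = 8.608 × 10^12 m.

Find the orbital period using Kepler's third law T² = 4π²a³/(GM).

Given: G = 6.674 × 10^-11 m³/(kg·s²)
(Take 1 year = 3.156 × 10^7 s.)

GM = G · M = 6.674e-11 · 1.704e+26 = 1.13725e+16 m³/s².
Kepler's third law: T = 2π √(a³ / GM).
Substituting a = 8.608e+12 m and GM = 1.13725e+16 m³/s²:
T = 2π √((8.608e+12)³ / 1.13725e+16) s
T ≈ 1.488e+12 s = 4.715e+04 years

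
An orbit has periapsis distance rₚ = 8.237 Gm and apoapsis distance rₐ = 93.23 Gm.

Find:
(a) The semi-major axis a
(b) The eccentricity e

Convert to SI: rₚ = 8.237 Gm = 8.237e+09 m; rₐ = 93.23 Gm = 9.323e+10 m.
(a) a = (rₚ + rₐ) / 2 = (8.237e+09 + 9.323e+10) / 2 ≈ 5.073e+10 m = 50.73 Gm.
(b) e = (rₐ − rₚ) / (rₐ + rₚ) = (9.323e+10 − 8.237e+09) / (9.323e+10 + 8.237e+09) ≈ 0.8376.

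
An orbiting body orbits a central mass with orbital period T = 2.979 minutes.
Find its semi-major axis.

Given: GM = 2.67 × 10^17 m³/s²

Convert to SI: T = 2.979 minutes = 178.74 s.
Invert Kepler's third law: a = (GM · T² / (4π²))^(1/3).
Substituting T = 178.74 s and GM = 2.67e+17 m³/s²:
a = (2.67e+17 · (178.74)² / (4π²))^(1/3) m
a ≈ 6.001e+06 m = 6.001 Mm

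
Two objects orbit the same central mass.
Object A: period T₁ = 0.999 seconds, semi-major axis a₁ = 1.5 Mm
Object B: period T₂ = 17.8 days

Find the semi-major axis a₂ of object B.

Convert to SI: a₁ = 1.5 Mm = 1.5e+06 m; T₂ = 17.8 days = 1.53792e+06 s.
Kepler's third law: (T₁/T₂)² = (a₁/a₂)³ ⇒ a₂ = a₁ · (T₂/T₁)^(2/3).
T₂/T₁ = 1.53792e+06 / 0.999 = 1.53946e+06.
a₂ = 1.5e+06 · (1.53946e+06)^(2/3) m ≈ 2e+10 m = 20 Gm.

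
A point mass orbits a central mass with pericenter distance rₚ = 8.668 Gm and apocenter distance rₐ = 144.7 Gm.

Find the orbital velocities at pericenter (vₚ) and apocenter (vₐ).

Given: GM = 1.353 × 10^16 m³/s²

Convert to SI: rₚ = 8.668 Gm = 8.668e+09 m; rₐ = 144.7 Gm = 1.447e+11 m.
Use the vis-viva equation v² = GM(2/r − 1/a) with a = (rₚ + rₐ)/2 = (8.668e+09 + 1.447e+11)/2 = 7.6684e+10 m.
vₚ = √(GM · (2/rₚ − 1/a)) = √(1.353e+16 · (2/8.668e+09 − 1/7.6684e+10)) m/s ≈ 1716 m/s = 1.716 km/s.
vₐ = √(GM · (2/rₐ − 1/a)) = √(1.353e+16 · (2/1.447e+11 − 1/7.6684e+10)) m/s ≈ 102.8 m/s = 102.8 m/s.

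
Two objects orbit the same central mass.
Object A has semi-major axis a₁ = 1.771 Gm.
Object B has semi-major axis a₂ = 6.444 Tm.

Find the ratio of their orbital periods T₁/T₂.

Convert to SI: a₁ = 1.771 Gm = 1.771e+09 m; a₂ = 6.444 Tm = 6.444e+12 m.
From Kepler's third law, (T₁/T₂)² = (a₁/a₂)³, so T₁/T₂ = (a₁/a₂)^(3/2).
a₁/a₂ = 1.771e+09 / 6.444e+12 = 0.000274829.
T₁/T₂ = (0.000274829)^(3/2) ≈ 4.556e-06.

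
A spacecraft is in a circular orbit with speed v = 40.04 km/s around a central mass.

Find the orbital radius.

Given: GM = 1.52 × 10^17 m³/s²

Convert to SI: v = 40.04 km/s = 40040 m/s.
For a circular orbit, v² = GM / r, so r = GM / v².
r = 1.52e+17 / (40040)² m ≈ 9.481e+07 m = 94.81 Mm.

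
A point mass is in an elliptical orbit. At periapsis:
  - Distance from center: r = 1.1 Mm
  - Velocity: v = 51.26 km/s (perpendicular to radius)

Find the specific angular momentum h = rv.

Convert to SI: r = 1.1 Mm = 1.1e+06 m; v = 51.26 km/s = 51260 m/s.
With v perpendicular to r, h = r · v.
h = 1.1e+06 · 51260 m²/s ≈ 5.639e+10 m²/s.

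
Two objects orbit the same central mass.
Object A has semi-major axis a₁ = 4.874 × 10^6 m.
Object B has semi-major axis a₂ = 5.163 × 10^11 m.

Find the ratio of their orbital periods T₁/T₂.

From Kepler's third law, (T₁/T₂)² = (a₁/a₂)³, so T₁/T₂ = (a₁/a₂)^(3/2).
a₁/a₂ = 4.874e+06 / 5.163e+11 = 9.44025e-06.
T₁/T₂ = (9.44025e-06)^(3/2) ≈ 2.901e-08.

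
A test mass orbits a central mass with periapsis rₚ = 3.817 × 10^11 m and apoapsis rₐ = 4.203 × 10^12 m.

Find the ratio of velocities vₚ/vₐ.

Conservation of angular momentum gives rₚvₚ = rₐvₐ, so vₚ/vₐ = rₐ/rₚ.
vₚ/vₐ = 4.203e+12 / 3.817e+11 ≈ 11.01.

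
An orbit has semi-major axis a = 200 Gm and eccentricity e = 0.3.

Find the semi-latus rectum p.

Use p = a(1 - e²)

Convert to SI: a = 200 Gm = 2e+11 m.
p = a (1 − e²).
p = 2e+11 · (1 − (0.3)²) = 2e+11 · 0.91 ≈ 1.82e+11 m = 182 Gm.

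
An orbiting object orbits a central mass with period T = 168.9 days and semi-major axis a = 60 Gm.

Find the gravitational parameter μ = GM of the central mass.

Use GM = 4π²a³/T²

Convert to SI: T = 168.9 days = 1.4593e+07 s; a = 60 Gm = 6e+10 m.
GM = 4π² · a³ / T².
GM = 4π² · (6e+10)³ / (1.4593e+07)² m³/s² ≈ 4.004e+19 m³/s² = 4.004 × 10^19 m³/s².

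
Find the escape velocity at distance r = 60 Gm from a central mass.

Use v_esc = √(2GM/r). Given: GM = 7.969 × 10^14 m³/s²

Convert to SI: r = 60 Gm = 6e+10 m.
Escape velocity comes from setting total energy to zero: ½v² − GM/r = 0 ⇒ v_esc = √(2GM / r).
v_esc = √(2 · 7.969e+14 / 6e+10) m/s ≈ 163 m/s = 163 m/s.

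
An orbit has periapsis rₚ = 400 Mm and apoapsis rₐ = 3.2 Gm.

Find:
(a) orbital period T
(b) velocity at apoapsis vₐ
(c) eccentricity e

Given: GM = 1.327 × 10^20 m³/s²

Convert to SI: rₚ = 400 Mm = 4e+08 m; rₐ = 3.2 Gm = 3.2e+09 m.
(a) With a = (rₚ + rₐ)/2 = 1.8e+09 m, T = 2π √(a³/GM) = 2π √((1.8e+09)³/1.327e+20) s ≈ 4.165e+04 s
(b) With a = (rₚ + rₐ)/2 = 1.8e+09 m, vₐ = √(GM (2/rₐ − 1/a)) = √(1.327e+20 · (2/3.2e+09 − 1/1.8e+09)) m/s ≈ 9.6e+04 m/s
(c) e = (rₐ − rₚ)/(rₐ + rₚ) = (3.2e+09 − 4e+08)/(3.2e+09 + 4e+08) ≈ 0.7778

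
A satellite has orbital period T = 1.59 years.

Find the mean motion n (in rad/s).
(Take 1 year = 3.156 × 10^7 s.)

Convert to SI: T = 1.59 years = 5.01804e+07 s.
n = 2π / T.
n = 2π / 5.01804e+07 s ≈ 1.252e-07 rad/s.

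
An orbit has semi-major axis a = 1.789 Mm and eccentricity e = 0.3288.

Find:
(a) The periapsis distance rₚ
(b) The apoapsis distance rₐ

Convert to SI: a = 1.789 Mm = 1.789e+06 m.
(a) rₚ = a(1 − e) = 1.789e+06 · (1 − 0.3288) = 1.789e+06 · 0.6712 ≈ 1.201e+06 m = 1.201 Mm.
(b) rₐ = a(1 + e) = 1.789e+06 · (1 + 0.3288) = 1.789e+06 · 1.3288 ≈ 2.377e+06 m = 2.377 Mm.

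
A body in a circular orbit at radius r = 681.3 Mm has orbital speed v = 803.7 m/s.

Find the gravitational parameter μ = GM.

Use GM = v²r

Convert to SI: r = 681.3 Mm = 6.813e+08 m.
For a circular orbit v² = GM/r, so GM = v² · r.
GM = (803.7)² · 6.813e+08 m³/s² ≈ 4.401e+14 m³/s² = 4.401 × 10^14 m³/s².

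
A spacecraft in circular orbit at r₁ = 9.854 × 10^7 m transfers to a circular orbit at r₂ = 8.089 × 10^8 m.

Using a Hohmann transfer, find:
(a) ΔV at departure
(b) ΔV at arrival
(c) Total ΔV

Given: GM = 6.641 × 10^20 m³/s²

Transfer semi-major axis: a_t = (r₁ + r₂)/2 = (9.854e+07 + 8.089e+08)/2 = 4.5372e+08 m.
Circular speeds: v₁ = √(GM/r₁) = 2.59603e+06 m/s, v₂ = √(GM/r₂) = 906086 m/s.
Transfer speeds (vis-viva v² = GM(2/r − 1/a_t)): v₁ᵗ = 3.46628e+06 m/s, v₂ᵗ = 422262 m/s.
(a) ΔV₁ = |v₁ᵗ − v₁| ≈ 8.702e+05 m/s = 870.2 km/s.
(b) ΔV₂ = |v₂ − v₂ᵗ| ≈ 4.838e+05 m/s = 483.8 km/s.
(c) ΔV_total = ΔV₁ + ΔV₂ ≈ 1.354e+06 m/s = 1354 km/s.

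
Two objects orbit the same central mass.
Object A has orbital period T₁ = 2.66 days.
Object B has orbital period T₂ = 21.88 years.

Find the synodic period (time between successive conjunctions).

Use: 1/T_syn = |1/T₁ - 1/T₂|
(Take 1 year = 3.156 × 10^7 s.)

Convert to SI: T₁ = 2.66 days = 229824 s; T₂ = 21.88 years = 6.90533e+08 s.
T_syn = |T₁ · T₂ / (T₁ − T₂)|.
T_syn = |229824 · 6.90533e+08 / (229824 − 6.90533e+08)| s ≈ 2.299e+05 s = 2.661 days.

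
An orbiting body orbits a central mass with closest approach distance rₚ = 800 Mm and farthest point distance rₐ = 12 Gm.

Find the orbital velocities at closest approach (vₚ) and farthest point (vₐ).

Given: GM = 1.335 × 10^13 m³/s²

Convert to SI: rₚ = 800 Mm = 8e+08 m; rₐ = 12 Gm = 1.2e+10 m.
Use the vis-viva equation v² = GM(2/r − 1/a) with a = (rₚ + rₐ)/2 = (8e+08 + 1.2e+10)/2 = 6.4e+09 m.
vₚ = √(GM · (2/rₚ − 1/a)) = √(1.335e+13 · (2/8e+08 − 1/6.4e+09)) m/s ≈ 176.9 m/s = 176.9 m/s.
vₐ = √(GM · (2/rₐ − 1/a)) = √(1.335e+13 · (2/1.2e+10 − 1/6.4e+09)) m/s ≈ 11.79 m/s = 11.79 m/s.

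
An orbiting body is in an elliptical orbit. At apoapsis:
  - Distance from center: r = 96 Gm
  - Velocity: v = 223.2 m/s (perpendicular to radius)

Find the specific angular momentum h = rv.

Convert to SI: r = 96 Gm = 9.6e+10 m.
With v perpendicular to r, h = r · v.
h = 9.6e+10 · 223.2 m²/s ≈ 2.143e+13 m²/s.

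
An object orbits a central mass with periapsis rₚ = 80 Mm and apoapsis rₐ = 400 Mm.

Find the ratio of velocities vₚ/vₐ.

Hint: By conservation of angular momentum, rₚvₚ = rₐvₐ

Convert to SI: rₚ = 80 Mm = 8e+07 m; rₐ = 400 Mm = 4e+08 m.
Conservation of angular momentum gives rₚvₚ = rₐvₐ, so vₚ/vₐ = rₐ/rₚ.
vₚ/vₐ = 4e+08 / 8e+07 ≈ 5.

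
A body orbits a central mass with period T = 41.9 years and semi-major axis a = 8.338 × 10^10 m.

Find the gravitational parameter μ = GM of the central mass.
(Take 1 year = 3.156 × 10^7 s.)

Convert to SI: T = 41.9 years = 1.32236e+09 s.
GM = 4π² · a³ / T².
GM = 4π² · (8.338e+10)³ / (1.32236e+09)² m³/s² ≈ 1.309e+16 m³/s² = 1.309 × 10^16 m³/s².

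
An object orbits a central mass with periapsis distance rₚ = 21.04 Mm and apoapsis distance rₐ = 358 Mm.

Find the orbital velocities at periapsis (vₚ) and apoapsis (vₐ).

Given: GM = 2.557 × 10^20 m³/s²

Convert to SI: rₚ = 21.04 Mm = 2.104e+07 m; rₐ = 358 Mm = 3.58e+08 m.
Use the vis-viva equation v² = GM(2/r − 1/a) with a = (rₚ + rₐ)/2 = (2.104e+07 + 3.58e+08)/2 = 1.8952e+08 m.
vₚ = √(GM · (2/rₚ − 1/a)) = √(2.557e+20 · (2/2.104e+07 − 1/1.8952e+08)) m/s ≈ 4.791e+06 m/s = 4791 km/s.
vₐ = √(GM · (2/rₐ − 1/a)) = √(2.557e+20 · (2/3.58e+08 − 1/1.8952e+08)) m/s ≈ 2.816e+05 m/s = 281.6 km/s.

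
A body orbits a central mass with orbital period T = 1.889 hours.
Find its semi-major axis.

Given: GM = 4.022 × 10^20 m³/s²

Convert to SI: T = 1.889 hours = 6800.4 s.
Invert Kepler's third law: a = (GM · T² / (4π²))^(1/3).
Substituting T = 6800.4 s and GM = 4.022e+20 m³/s²:
a = (4.022e+20 · (6800.4)² / (4π²))^(1/3) m
a ≈ 7.781e+08 m = 778.1 Mm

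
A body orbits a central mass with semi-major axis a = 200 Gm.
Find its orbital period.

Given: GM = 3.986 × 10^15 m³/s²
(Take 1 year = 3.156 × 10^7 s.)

Convert to SI: a = 200 Gm = 2e+11 m.
Kepler's third law: T = 2π √(a³ / GM).
Substituting a = 2e+11 m and GM = 3.986e+15 m³/s²:
T = 2π √((2e+11)³ / 3.986e+15) s
T ≈ 8.901e+09 s = 282 years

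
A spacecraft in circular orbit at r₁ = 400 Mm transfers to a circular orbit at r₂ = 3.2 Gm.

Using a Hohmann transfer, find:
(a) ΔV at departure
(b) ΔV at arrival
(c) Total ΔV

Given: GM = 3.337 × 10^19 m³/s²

Convert to SI: r₁ = 400 Mm = 4e+08 m; r₂ = 3.2 Gm = 3.2e+09 m.
Transfer semi-major axis: a_t = (r₁ + r₂)/2 = (4e+08 + 3.2e+09)/2 = 1.8e+09 m.
Circular speeds: v₁ = √(GM/r₁) = 288834 m/s, v₂ = √(GM/r₂) = 102118 m/s.
Transfer speeds (vis-viva v² = GM(2/r − 1/a_t)): v₁ᵗ = 385112 m/s, v₂ᵗ = 48139 m/s.
(a) ΔV₁ = |v₁ᵗ − v₁| ≈ 9.628e+04 m/s = 96.28 km/s.
(b) ΔV₂ = |v₂ − v₂ᵗ| ≈ 5.398e+04 m/s = 53.98 km/s.
(c) ΔV_total = ΔV₁ + ΔV₂ ≈ 1.503e+05 m/s = 150.3 km/s.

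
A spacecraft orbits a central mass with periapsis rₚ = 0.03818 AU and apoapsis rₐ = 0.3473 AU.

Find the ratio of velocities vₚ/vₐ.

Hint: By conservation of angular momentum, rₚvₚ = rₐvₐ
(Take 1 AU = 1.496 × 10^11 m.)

Convert to SI: rₚ = 0.03818 AU = 5.71173e+09 m; rₐ = 0.3473 AU = 5.19561e+10 m.
Conservation of angular momentum gives rₚvₚ = rₐvₐ, so vₚ/vₐ = rₐ/rₚ.
vₚ/vₐ = 5.19561e+10 / 5.71173e+09 ≈ 9.096.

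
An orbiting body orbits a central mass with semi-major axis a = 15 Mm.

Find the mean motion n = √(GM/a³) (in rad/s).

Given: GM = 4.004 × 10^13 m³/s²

Convert to SI: a = 15 Mm = 1.5e+07 m.
n = √(GM / a³).
n = √(4.004e+13 / (1.5e+07)³) rad/s ≈ 0.0001089 rad/s.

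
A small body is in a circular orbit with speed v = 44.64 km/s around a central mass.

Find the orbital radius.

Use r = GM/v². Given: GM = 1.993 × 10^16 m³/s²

Convert to SI: v = 44.64 km/s = 44640 m/s.
For a circular orbit, v² = GM / r, so r = GM / v².
r = 1.993e+16 / (44640)² m ≈ 1e+07 m = 10 Mm.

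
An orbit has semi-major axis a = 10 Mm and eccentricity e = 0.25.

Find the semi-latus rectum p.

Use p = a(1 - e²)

Convert to SI: a = 10 Mm = 1e+07 m.
p = a (1 − e²).
p = 1e+07 · (1 − (0.25)²) = 1e+07 · 0.9375 ≈ 9.375e+06 m = 9.375 Mm.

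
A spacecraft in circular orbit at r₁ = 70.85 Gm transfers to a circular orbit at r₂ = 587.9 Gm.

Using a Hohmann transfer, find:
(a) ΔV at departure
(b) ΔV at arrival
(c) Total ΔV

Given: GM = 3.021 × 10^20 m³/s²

Convert to SI: r₁ = 70.85 Gm = 7.085e+10 m; r₂ = 587.9 Gm = 5.879e+11 m.
Transfer semi-major axis: a_t = (r₁ + r₂)/2 = (7.085e+10 + 5.879e+11)/2 = 3.29375e+11 m.
Circular speeds: v₁ = √(GM/r₁) = 65298.8 m/s, v₂ = √(GM/r₂) = 22668.5 m/s.
Transfer speeds (vis-viva v² = GM(2/r − 1/a_t)): v₁ᵗ = 87239.2 m/s, v₂ᵗ = 10513.5 m/s.
(a) ΔV₁ = |v₁ᵗ − v₁| ≈ 2.194e+04 m/s = 21.94 km/s.
(b) ΔV₂ = |v₂ − v₂ᵗ| ≈ 1.216e+04 m/s = 12.16 km/s.
(c) ΔV_total = ΔV₁ + ΔV₂ ≈ 3.41e+04 m/s = 34.1 km/s.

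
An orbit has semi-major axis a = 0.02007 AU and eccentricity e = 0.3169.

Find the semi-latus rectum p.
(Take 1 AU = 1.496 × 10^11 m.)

Convert to SI: a = 0.02007 AU = 3.00247e+09 m.
p = a (1 − e²).
p = 3.00247e+09 · (1 − (0.3169)²) = 3.00247e+09 · 0.899574 ≈ 2.701e+09 m = 0.01805 AU.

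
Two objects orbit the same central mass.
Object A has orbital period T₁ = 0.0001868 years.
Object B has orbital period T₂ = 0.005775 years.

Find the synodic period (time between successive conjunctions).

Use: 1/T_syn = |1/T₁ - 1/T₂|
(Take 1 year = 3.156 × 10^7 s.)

Convert to SI: T₁ = 0.0001868 years = 5895.41 s; T₂ = 0.005775 years = 182259 s.
T_syn = |T₁ · T₂ / (T₁ − T₂)|.
T_syn = |5895.41 · 182259 / (5895.41 − 182259)| s ≈ 6092 s = 0.000193 years.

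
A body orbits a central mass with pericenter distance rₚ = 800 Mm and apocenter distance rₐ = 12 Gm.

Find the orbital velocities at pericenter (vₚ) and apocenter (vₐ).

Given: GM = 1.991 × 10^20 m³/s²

Convert to SI: rₚ = 800 Mm = 8e+08 m; rₐ = 12 Gm = 1.2e+10 m.
Use the vis-viva equation v² = GM(2/r − 1/a) with a = (rₚ + rₐ)/2 = (8e+08 + 1.2e+10)/2 = 6.4e+09 m.
vₚ = √(GM · (2/rₚ − 1/a)) = √(1.991e+20 · (2/8e+08 − 1/6.4e+09)) m/s ≈ 6.831e+05 m/s = 683.1 km/s.
vₐ = √(GM · (2/rₐ − 1/a)) = √(1.991e+20 · (2/1.2e+10 − 1/6.4e+09)) m/s ≈ 4.554e+04 m/s = 45.54 km/s.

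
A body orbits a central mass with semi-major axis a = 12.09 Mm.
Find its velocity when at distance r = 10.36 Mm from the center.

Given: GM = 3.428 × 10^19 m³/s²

Convert to SI: a = 12.09 Mm = 1.209e+07 m; r = 10.36 Mm = 1.036e+07 m.
Vis-viva: v = √(GM · (2/r − 1/a)).
2/r − 1/a = 2/1.036e+07 − 1/1.209e+07 = 1.10337e-07 m⁻¹.
v = √(3.428e+19 · 1.10337e-07) m/s ≈ 1.945e+06 m/s = 1945 km/s.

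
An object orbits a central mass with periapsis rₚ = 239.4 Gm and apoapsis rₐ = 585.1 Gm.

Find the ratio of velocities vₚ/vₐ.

Convert to SI: rₚ = 239.4 Gm = 2.394e+11 m; rₐ = 585.1 Gm = 5.851e+11 m.
Conservation of angular momentum gives rₚvₚ = rₐvₐ, so vₚ/vₐ = rₐ/rₚ.
vₚ/vₐ = 5.851e+11 / 2.394e+11 ≈ 2.444.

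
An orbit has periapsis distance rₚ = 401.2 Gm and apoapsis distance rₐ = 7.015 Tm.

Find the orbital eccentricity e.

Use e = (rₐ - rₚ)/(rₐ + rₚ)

Convert to SI: rₚ = 401.2 Gm = 4.012e+11 m; rₐ = 7.015 Tm = 7.015e+12 m.
e = (rₐ − rₚ) / (rₐ + rₚ).
e = (7.015e+12 − 4.012e+11) / (7.015e+12 + 4.012e+11) = 6.6138e+12 / 7.4162e+12 ≈ 0.8918.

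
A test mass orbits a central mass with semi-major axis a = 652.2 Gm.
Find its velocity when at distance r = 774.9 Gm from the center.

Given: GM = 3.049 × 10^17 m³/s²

Convert to SI: a = 652.2 Gm = 6.522e+11 m; r = 774.9 Gm = 7.749e+11 m.
Vis-viva: v = √(GM · (2/r − 1/a)).
2/r − 1/a = 2/7.749e+11 − 1/6.522e+11 = 1.04771e-12 m⁻¹.
v = √(3.049e+17 · 1.04771e-12) m/s ≈ 565.2 m/s = 565.2 m/s.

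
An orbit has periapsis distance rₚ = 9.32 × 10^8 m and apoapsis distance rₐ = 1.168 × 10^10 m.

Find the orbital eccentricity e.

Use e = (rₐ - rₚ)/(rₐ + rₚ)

e = (rₐ − rₚ) / (rₐ + rₚ).
e = (1.168e+10 − 9.32e+08) / (1.168e+10 + 9.32e+08) = 1.0748e+10 / 1.2612e+10 ≈ 0.8522.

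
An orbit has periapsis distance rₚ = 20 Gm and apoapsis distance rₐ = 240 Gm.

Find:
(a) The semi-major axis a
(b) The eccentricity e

Convert to SI: rₚ = 20 Gm = 2e+10 m; rₐ = 240 Gm = 2.4e+11 m.
(a) a = (rₚ + rₐ) / 2 = (2e+10 + 2.4e+11) / 2 ≈ 1.3e+11 m = 130 Gm.
(b) e = (rₐ − rₚ) / (rₐ + rₚ) = (2.4e+11 − 2e+10) / (2.4e+11 + 2e+10) ≈ 0.8462.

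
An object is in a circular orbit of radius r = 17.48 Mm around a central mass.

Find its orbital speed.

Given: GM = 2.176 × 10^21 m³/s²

Convert to SI: r = 17.48 Mm = 1.748e+07 m.
For a circular orbit, gravity supplies the centripetal force, so v = √(GM / r).
v = √(2.176e+21 / 1.748e+07) m/s ≈ 1.116e+07 m/s = 1.116e+04 km/s.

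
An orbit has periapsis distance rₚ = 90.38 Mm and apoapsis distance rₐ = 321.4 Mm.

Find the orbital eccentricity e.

Convert to SI: rₚ = 90.38 Mm = 9.038e+07 m; rₐ = 321.4 Mm = 3.214e+08 m.
e = (rₐ − rₚ) / (rₐ + rₚ).
e = (3.214e+08 − 9.038e+07) / (3.214e+08 + 9.038e+07) = 2.3102e+08 / 4.1178e+08 ≈ 0.561.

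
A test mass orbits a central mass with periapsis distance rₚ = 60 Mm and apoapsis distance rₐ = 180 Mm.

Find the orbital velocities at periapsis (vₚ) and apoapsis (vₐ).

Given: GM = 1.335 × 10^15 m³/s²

Convert to SI: rₚ = 60 Mm = 6e+07 m; rₐ = 180 Mm = 1.8e+08 m.
Use the vis-viva equation v² = GM(2/r − 1/a) with a = (rₚ + rₐ)/2 = (6e+07 + 1.8e+08)/2 = 1.2e+08 m.
vₚ = √(GM · (2/rₚ − 1/a)) = √(1.335e+15 · (2/6e+07 − 1/1.2e+08)) m/s ≈ 5777 m/s = 5.777 km/s.
vₐ = √(GM · (2/rₐ − 1/a)) = √(1.335e+15 · (2/1.8e+08 − 1/1.2e+08)) m/s ≈ 1926 m/s = 1.926 km/s.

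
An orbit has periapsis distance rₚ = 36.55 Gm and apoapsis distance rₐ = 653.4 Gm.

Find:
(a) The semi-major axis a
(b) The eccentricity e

Convert to SI: rₚ = 36.55 Gm = 3.655e+10 m; rₐ = 653.4 Gm = 6.534e+11 m.
(a) a = (rₚ + rₐ) / 2 = (3.655e+10 + 6.534e+11) / 2 ≈ 3.45e+11 m = 345 Gm.
(b) e = (rₐ − rₚ) / (rₐ + rₚ) = (6.534e+11 − 3.655e+10) / (6.534e+11 + 3.655e+10) ≈ 0.8941.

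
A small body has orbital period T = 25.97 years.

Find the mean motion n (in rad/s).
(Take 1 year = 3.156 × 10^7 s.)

Convert to SI: T = 25.97 years = 8.19613e+08 s.
n = 2π / T.
n = 2π / 8.19613e+08 s ≈ 7.666e-09 rad/s.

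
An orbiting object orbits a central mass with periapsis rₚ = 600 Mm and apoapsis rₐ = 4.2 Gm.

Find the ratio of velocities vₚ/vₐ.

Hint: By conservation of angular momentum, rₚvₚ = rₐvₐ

Convert to SI: rₚ = 600 Mm = 6e+08 m; rₐ = 4.2 Gm = 4.2e+09 m.
Conservation of angular momentum gives rₚvₚ = rₐvₐ, so vₚ/vₐ = rₐ/rₚ.
vₚ/vₐ = 4.2e+09 / 6e+08 ≈ 7.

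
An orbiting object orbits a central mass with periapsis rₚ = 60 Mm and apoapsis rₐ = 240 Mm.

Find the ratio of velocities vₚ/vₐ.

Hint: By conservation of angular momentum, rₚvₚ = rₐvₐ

Convert to SI: rₚ = 60 Mm = 6e+07 m; rₐ = 240 Mm = 2.4e+08 m.
Conservation of angular momentum gives rₚvₚ = rₐvₐ, so vₚ/vₐ = rₐ/rₚ.
vₚ/vₐ = 2.4e+08 / 6e+07 ≈ 4.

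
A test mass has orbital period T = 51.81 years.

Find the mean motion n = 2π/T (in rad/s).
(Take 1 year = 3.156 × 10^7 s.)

Convert to SI: T = 51.81 years = 1.63512e+09 s.
n = 2π / T.
n = 2π / 1.63512e+09 s ≈ 3.843e-09 rad/s.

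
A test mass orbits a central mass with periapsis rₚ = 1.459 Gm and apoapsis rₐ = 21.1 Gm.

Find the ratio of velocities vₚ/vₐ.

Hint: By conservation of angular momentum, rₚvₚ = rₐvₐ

Convert to SI: rₚ = 1.459 Gm = 1.459e+09 m; rₐ = 21.1 Gm = 2.11e+10 m.
Conservation of angular momentum gives rₚvₚ = rₐvₐ, so vₚ/vₐ = rₐ/rₚ.
vₚ/vₐ = 2.11e+10 / 1.459e+09 ≈ 14.46.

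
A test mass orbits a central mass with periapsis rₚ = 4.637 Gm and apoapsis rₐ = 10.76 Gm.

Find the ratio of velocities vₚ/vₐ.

Convert to SI: rₚ = 4.637 Gm = 4.637e+09 m; rₐ = 10.76 Gm = 1.076e+10 m.
Conservation of angular momentum gives rₚvₚ = rₐvₐ, so vₚ/vₐ = rₐ/rₚ.
vₚ/vₐ = 1.076e+10 / 4.637e+09 ≈ 2.32.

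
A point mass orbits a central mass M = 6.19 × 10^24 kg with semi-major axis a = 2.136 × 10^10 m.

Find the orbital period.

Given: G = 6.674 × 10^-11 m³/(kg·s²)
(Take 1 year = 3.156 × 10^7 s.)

GM = G · M = 6.674e-11 · 6.19e+24 = 4.13121e+14 m³/s².
Kepler's third law: T = 2π √(a³ / GM).
Substituting a = 2.136e+10 m and GM = 4.13121e+14 m³/s²:
T = 2π √((2.136e+10)³ / 4.13121e+14) s
T ≈ 9.65e+08 s = 30.58 years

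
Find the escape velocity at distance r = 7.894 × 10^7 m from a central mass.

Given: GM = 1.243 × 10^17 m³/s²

Escape velocity comes from setting total energy to zero: ½v² − GM/r = 0 ⇒ v_esc = √(2GM / r).
v_esc = √(2 · 1.243e+17 / 7.894e+07) m/s ≈ 5.612e+04 m/s = 56.12 km/s.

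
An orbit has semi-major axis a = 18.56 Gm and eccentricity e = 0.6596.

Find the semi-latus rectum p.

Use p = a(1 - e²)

Convert to SI: a = 18.56 Gm = 1.856e+10 m.
p = a (1 − e²).
p = 1.856e+10 · (1 − (0.6596)²) = 1.856e+10 · 0.564928 ≈ 1.049e+10 m = 10.49 Gm.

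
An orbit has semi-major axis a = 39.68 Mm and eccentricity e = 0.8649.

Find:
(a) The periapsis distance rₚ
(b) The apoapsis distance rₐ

Convert to SI: a = 39.68 Mm = 3.968e+07 m.
(a) rₚ = a(1 − e) = 3.968e+07 · (1 − 0.8649) = 3.968e+07 · 0.1351 ≈ 5.361e+06 m = 5.361 Mm.
(b) rₐ = a(1 + e) = 3.968e+07 · (1 + 0.8649) = 3.968e+07 · 1.8649 ≈ 7.4e+07 m = 74 Mm.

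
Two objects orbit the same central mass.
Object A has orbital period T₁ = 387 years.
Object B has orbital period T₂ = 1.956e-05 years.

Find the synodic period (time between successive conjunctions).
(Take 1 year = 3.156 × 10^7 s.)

Convert to SI: T₁ = 387 years = 1.22137e+10 s; T₂ = 1.956e-05 years = 617.314 s.
T_syn = |T₁ · T₂ / (T₁ − T₂)|.
T_syn = |1.22137e+10 · 617.314 / (1.22137e+10 − 617.314)| s ≈ 617.3 s = 1.956e-05 years.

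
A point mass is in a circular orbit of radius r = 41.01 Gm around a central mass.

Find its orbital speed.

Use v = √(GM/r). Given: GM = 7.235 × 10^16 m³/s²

Convert to SI: r = 41.01 Gm = 4.101e+10 m.
For a circular orbit, gravity supplies the centripetal force, so v = √(GM / r).
v = √(7.235e+16 / 4.101e+10) m/s ≈ 1328 m/s = 1.328 km/s.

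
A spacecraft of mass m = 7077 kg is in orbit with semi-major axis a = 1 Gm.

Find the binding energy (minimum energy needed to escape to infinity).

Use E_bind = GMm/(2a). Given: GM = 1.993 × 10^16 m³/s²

Convert to SI: a = 1 Gm = 1e+09 m.
Total orbital energy is E = −GMm/(2a); binding energy is E_bind = −E = GMm/(2a).
E_bind = 1.993e+16 · 7077 / (2 · 1e+09) J ≈ 7.052e+10 J = 70.52 GJ.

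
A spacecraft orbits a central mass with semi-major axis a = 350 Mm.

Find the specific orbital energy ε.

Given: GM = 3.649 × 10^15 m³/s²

Convert to SI: a = 350 Mm = 3.5e+08 m.
ε = −GM / (2a).
ε = −3.649e+15 / (2 · 3.5e+08) J/kg ≈ -5.213e+06 J/kg = -5.213 MJ/kg.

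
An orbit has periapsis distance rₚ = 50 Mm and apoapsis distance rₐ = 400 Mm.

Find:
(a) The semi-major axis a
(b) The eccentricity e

Convert to SI: rₚ = 50 Mm = 5e+07 m; rₐ = 400 Mm = 4e+08 m.
(a) a = (rₚ + rₐ) / 2 = (5e+07 + 4e+08) / 2 ≈ 2.25e+08 m = 225 Mm.
(b) e = (rₐ − rₚ) / (rₐ + rₚ) = (4e+08 − 5e+07) / (4e+08 + 5e+07) ≈ 0.7778.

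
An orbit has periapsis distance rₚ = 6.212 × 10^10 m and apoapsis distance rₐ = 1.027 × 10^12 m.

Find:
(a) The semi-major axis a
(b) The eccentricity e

(a) a = (rₚ + rₐ) / 2 = (6.212e+10 + 1.027e+12) / 2 ≈ 5.446e+11 m = 5.446 × 10^11 m.
(b) e = (rₐ − rₚ) / (rₐ + rₚ) = (1.027e+12 − 6.212e+10) / (1.027e+12 + 6.212e+10) ≈ 0.8859.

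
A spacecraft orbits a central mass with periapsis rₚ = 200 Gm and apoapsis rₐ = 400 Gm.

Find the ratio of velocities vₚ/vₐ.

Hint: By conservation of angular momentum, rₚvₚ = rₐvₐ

Convert to SI: rₚ = 200 Gm = 2e+11 m; rₐ = 400 Gm = 4e+11 m.
Conservation of angular momentum gives rₚvₚ = rₐvₐ, so vₚ/vₐ = rₐ/rₚ.
vₚ/vₐ = 4e+11 / 2e+11 ≈ 2.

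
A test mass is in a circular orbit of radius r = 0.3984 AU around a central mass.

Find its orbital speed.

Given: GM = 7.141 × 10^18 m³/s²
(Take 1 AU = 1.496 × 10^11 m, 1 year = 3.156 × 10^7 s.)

Convert to SI: r = 0.3984 AU = 5.96006e+10 m.
For a circular orbit, gravity supplies the centripetal force, so v = √(GM / r).
v = √(7.141e+18 / 5.96006e+10) m/s ≈ 1.095e+04 m/s = 2.309 AU/year.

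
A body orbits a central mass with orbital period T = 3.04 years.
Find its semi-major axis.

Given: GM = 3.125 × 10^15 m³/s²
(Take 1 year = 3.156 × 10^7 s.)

Convert to SI: T = 3.04 years = 9.59424e+07 s.
Invert Kepler's third law: a = (GM · T² / (4π²))^(1/3).
Substituting T = 9.59424e+07 s and GM = 3.125e+15 m³/s²:
a = (3.125e+15 · (9.59424e+07)² / (4π²))^(1/3) m
a ≈ 8.999e+09 m = 8.999 Gm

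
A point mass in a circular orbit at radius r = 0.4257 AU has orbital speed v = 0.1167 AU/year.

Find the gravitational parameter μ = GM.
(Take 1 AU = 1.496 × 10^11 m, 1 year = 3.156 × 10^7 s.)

Convert to SI: r = 0.4257 AU = 6.36847e+10 m; v = 0.1167 AU/year = 553.179 m/s.
For a circular orbit v² = GM/r, so GM = v² · r.
GM = (553.179)² · 6.36847e+10 m³/s² ≈ 1.949e+16 m³/s² = 1.949 × 10^16 m³/s².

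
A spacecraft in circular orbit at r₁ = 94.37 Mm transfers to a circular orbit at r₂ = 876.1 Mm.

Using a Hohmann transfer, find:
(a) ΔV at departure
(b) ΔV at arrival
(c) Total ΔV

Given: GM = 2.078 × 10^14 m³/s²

Convert to SI: r₁ = 94.37 Mm = 9.437e+07 m; r₂ = 876.1 Mm = 8.761e+08 m.
Transfer semi-major axis: a_t = (r₁ + r₂)/2 = (9.437e+07 + 8.761e+08)/2 = 4.85235e+08 m.
Circular speeds: v₁ = √(GM/r₁) = 1483.9 m/s, v₂ = √(GM/r₂) = 487.019 m/s.
Transfer speeds (vis-viva v² = GM(2/r − 1/a_t)): v₁ᵗ = 1993.91 m/s, v₂ᵗ = 214.777 m/s.
(a) ΔV₁ = |v₁ᵗ − v₁| ≈ 510 m/s = 510 m/s.
(b) ΔV₂ = |v₂ − v₂ᵗ| ≈ 272.2 m/s = 272.2 m/s.
(c) ΔV_total = ΔV₁ + ΔV₂ ≈ 782.3 m/s = 782.3 m/s.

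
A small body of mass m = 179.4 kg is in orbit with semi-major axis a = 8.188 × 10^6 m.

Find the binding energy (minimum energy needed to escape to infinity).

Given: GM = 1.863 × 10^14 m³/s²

Total orbital energy is E = −GMm/(2a); binding energy is E_bind = −E = GMm/(2a).
E_bind = 1.863e+14 · 179.4 / (2 · 8.188e+06) J ≈ 2.041e+09 J = 2.041 GJ.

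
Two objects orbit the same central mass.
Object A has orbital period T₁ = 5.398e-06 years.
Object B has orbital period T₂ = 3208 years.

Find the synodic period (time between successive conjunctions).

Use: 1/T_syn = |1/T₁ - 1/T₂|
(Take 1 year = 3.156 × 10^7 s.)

Convert to SI: T₁ = 5.398e-06 years = 170.361 s; T₂ = 3208 years = 1.01244e+11 s.
T_syn = |T₁ · T₂ / (T₁ − T₂)|.
T_syn = |170.361 · 1.01244e+11 / (170.361 − 1.01244e+11)| s ≈ 170.4 s = 5.398e-06 years.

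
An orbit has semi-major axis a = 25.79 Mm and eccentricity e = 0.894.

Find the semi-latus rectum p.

Convert to SI: a = 25.79 Mm = 2.579e+07 m.
p = a (1 − e²).
p = 2.579e+07 · (1 − (0.894)²) = 2.579e+07 · 0.200764 ≈ 5.178e+06 m = 5.178 Mm.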